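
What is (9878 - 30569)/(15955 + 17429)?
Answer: -6897/11128 ≈ -0.61979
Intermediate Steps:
(9878 - 30569)/(15955 + 17429) = -20691/33384 = -20691*1/33384 = -6897/11128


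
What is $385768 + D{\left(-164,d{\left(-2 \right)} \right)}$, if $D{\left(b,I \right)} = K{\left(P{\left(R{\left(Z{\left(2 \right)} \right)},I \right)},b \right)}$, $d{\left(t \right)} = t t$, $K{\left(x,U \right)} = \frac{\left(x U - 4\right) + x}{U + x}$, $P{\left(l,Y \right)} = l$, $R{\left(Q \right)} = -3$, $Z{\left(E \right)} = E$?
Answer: $\frac{64422771}{167} \approx 3.8577 \cdot 10^{5}$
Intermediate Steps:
$K{\left(x,U \right)} = \frac{-4 + x + U x}{U + x}$ ($K{\left(x,U \right)} = \frac{\left(U x - 4\right) + x}{U + x} = \frac{\left(-4 + U x\right) + x}{U + x} = \frac{-4 + x + U x}{U + x}$)
$d{\left(t \right)} = t^{2}$
$D{\left(b,I \right)} = \frac{-7 - 3 b}{-3 + b}$ ($D{\left(b,I \right)} = \frac{-4 - 3 + b \left(-3\right)}{b - 3} = \frac{-4 - 3 - 3 b}{-3 + b} = \frac{-7 - 3 b}{-3 + b}$)
$385768 + D{\left(-164,d{\left(-2 \right)} \right)} = 385768 + \frac{-7 - -492}{-3 - 164} = 385768 + \frac{-7 + 492}{-167} = 385768 - \frac{485}{167} = \frac{64422771}{167}$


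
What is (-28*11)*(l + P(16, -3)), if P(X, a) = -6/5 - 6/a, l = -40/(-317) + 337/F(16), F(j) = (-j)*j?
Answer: 12191949/101440 ≈ 120.19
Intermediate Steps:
F(j) = -j²
l = -96589/81152 (l = -40/(-317) + 337/((-1*16²)) = -40*(-1/317) + 337/((-1*256)) = 40/317 + 337/(-256) = 40/317 + 337*(-1/256) = 40/317 - 337/256 = -96589/81152 ≈ -1.1902)
P(X, a) = -6/5 - 6/a (P(X, a) = -6*⅕ - 6/a = -6/5 - 6/a)
(-28*11)*(l + P(16, -3)) = (-28*11)*(-96589/81152 + (-6/5 - 6/(-3))) = -308*(-96589/81152 + (-6/5 - 6*(-⅓))) = -308*(-96589/81152 + (-6/5 + 2)) = -308*(-96589/81152 + ⅘) = -308*(-158337/405760) = 12191949/101440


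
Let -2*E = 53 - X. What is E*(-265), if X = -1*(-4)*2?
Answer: 11925/2 ≈ 5962.5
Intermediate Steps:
X = 8 (X = 4*2 = 8)
E = -45/2 (E = -(53 - 1*8)/2 = -(53 - 8)/2 = -½*45 = -45/2 ≈ -22.500)
E*(-265) = -45/2*(-265) = 11925/2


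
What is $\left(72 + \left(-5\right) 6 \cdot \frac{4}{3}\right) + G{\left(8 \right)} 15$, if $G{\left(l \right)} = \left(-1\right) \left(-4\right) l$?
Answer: $512$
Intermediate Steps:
$G{\left(l \right)} = 4 l$
$\left(72 + \left(-5\right) 6 \cdot \frac{4}{3}\right) + G{\left(8 \right)} 15 = \left(72 + \left(-5\right) 6 \cdot \frac{4}{3}\right) + 4 \cdot 8 \cdot 15 = \left(72 - 30 \cdot 4 \cdot \frac{1}{3}\right) + 32 \cdot 15 = \left(72 - 40\right) + 480 = 32 + 480 = 512$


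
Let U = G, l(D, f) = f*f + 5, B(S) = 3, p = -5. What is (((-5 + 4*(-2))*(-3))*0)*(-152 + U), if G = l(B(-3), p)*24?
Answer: 0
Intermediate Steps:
l(D, f) = 5 + f² (l(D, f) = f² + 5 = 5 + f²)
G = 720 (G = (5 + (-5)²)*24 = (5 + 25)*24 = 30*24 = 720)
U = 720
(((-5 + 4*(-2))*(-3))*0)*(-152 + U) = (((-5 + 4*(-2))*(-3))*0)*(-152 + 720) = (((-5 - 8)*(-3))*0)*568 = (-13*(-3)*0)*568 = (39*0)*568 = 0*568 = 0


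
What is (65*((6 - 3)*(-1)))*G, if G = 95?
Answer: -18525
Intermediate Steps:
(65*((6 - 3)*(-1)))*G = (65*((6 - 3)*(-1)))*95 = (65*(3*(-1)))*95 = (65*(-3))*95 = -195*95 = -18525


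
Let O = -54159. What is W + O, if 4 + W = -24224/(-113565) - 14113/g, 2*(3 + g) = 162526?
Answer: -99966321696061/1845658380 ≈ -54163.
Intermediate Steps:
g = 81260 (g = -3 + (1/2)*162526 = -3 + 81263 = 81260)
W = -7309493641/1845658380 (W = -4 + (-24224/(-113565) - 14113/81260) = -4 + (-24224*(-1/113565) - 14113*1/81260) = -4 + (24224/113565 - 14113/81260) = -4 + 73139879/1845658380 = -7309493641/1845658380 ≈ -3.9604)
W + O = -7309493641/1845658380 - 54159 = -99966321696061/1845658380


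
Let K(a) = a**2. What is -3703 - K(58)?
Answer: -7067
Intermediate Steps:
-3703 - K(58) = -3703 - 1*58**2 = -3703 - 1*3364 = -3703 - 3364 = -7067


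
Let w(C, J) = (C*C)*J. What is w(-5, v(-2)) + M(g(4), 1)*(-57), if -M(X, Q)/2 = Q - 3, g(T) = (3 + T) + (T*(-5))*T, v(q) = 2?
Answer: -178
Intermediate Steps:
w(C, J) = J*C**2 (w(C, J) = C**2*J = J*C**2)
g(T) = 3 + T - 5*T**2 (g(T) = (3 + T) + (-5*T)*T = (3 + T) - 5*T**2 = 3 + T - 5*T**2)
M(X, Q) = 6 - 2*Q (M(X, Q) = -2*(Q - 3) = -2*(-3 + Q) = 6 - 2*Q)
w(-5, v(-2)) + M(g(4), 1)*(-57) = 2*(-5)**2 + (6 - 2*1)*(-57) = 2*25 + (6 - 2)*(-57) = 50 + 4*(-57) = 50 - 228 = -178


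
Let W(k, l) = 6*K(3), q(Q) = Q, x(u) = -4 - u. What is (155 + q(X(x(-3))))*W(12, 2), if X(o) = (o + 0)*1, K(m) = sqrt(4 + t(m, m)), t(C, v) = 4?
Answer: 1848*sqrt(2) ≈ 2613.5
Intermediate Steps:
K(m) = 2*sqrt(2) (K(m) = sqrt(4 + 4) = sqrt(8) = 2*sqrt(2))
X(o) = o (X(o) = o*1 = o)
W(k, l) = 12*sqrt(2) (W(k, l) = 6*(2*sqrt(2)) = 12*sqrt(2))
(155 + q(X(x(-3))))*W(12, 2) = (155 + (-4 - 1*(-3)))*(12*sqrt(2)) = (155 + (-4 + 3))*(12*sqrt(2)) = (155 - 1)*(12*sqrt(2)) = 154*(12*sqrt(2)) = 1848*sqrt(2)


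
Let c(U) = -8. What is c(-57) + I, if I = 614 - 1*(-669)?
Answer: 1275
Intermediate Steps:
I = 1283 (I = 614 + 669 = 1283)
c(-57) + I = -8 + 1283 = 1275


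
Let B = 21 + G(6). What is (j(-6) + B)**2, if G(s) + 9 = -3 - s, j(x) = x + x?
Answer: 81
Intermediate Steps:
j(x) = 2*x
G(s) = -12 - s (G(s) = -9 + (-3 - s) = -12 - s)
B = 3 (B = 21 + (-12 - 1*6) = 21 + (-12 - 6) = 21 - 18 = 3)
(j(-6) + B)**2 = (2*(-6) + 3)**2 = (-12 + 3)**2 = (-9)**2 = 81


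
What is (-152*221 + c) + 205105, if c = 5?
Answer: 171518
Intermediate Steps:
(-152*221 + c) + 205105 = (-152*221 + 5) + 205105 = (-33592 + 5) + 205105 = -33587 + 205105 = 171518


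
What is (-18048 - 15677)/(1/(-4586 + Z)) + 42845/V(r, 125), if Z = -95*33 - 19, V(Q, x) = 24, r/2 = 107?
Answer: 6264798845/24 ≈ 2.6103e+8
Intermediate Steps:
r = 214 (r = 2*107 = 214)
Z = -3154 (Z = -3135 - 19 = -3154)
(-18048 - 15677)/(1/(-4586 + Z)) + 42845/V(r, 125) = (-18048 - 15677)/(1/(-4586 - 3154)) + 42845/24 = -33725/(1/(-7740)) + 42845*(1/24) = -33725/(-1/7740) + 42845/24 = -33725*(-7740) + 42845/24 = 261031500 + 42845/24 = 6264798845/24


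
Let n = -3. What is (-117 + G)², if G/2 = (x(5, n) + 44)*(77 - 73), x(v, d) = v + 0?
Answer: 75625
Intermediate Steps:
x(v, d) = v
G = 392 (G = 2*((5 + 44)*(77 - 73)) = 2*(49*4) = 2*196 = 392)
(-117 + G)² = (-117 + 392)² = 275² = 75625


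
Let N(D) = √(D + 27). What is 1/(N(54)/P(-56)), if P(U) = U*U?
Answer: 3136/9 ≈ 348.44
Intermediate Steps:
P(U) = U²
N(D) = √(27 + D)
1/(N(54)/P(-56)) = 1/(√(27 + 54)/((-56)²)) = 1/(√81/3136) = 1/(9*(1/3136)) = 1/(9/3136) = 3136/9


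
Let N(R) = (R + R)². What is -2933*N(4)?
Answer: -187712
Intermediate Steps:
N(R) = 4*R² (N(R) = (2*R)² = 4*R²)
-2933*N(4) = -11732*4² = -11732*16 = -2933*64 = -187712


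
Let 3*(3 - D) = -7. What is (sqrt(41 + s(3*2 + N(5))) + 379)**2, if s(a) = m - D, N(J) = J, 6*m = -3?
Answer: (2274 + sqrt(1266))**2/36 ≈ 1.4817e+5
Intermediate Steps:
m = -1/2 (m = (1/6)*(-3) = -1/2 ≈ -0.50000)
D = 16/3 (D = 3 - 1/3*(-7) = 3 + 7/3 = 16/3 ≈ 5.3333)
s(a) = -35/6 (s(a) = -1/2 - 1*16/3 = -1/2 - 16/3 = -35/6)
(sqrt(41 + s(3*2 + N(5))) + 379)**2 = (sqrt(41 - 35/6) + 379)**2 = (sqrt(211/6) + 379)**2 = (sqrt(1266)/6 + 379)**2 = (379 + sqrt(1266)/6)**2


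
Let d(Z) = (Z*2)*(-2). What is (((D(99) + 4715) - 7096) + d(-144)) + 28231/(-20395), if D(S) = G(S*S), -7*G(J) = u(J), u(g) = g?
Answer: -457779837/142765 ≈ -3206.5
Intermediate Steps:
d(Z) = -4*Z (d(Z) = (2*Z)*(-2) = -4*Z)
G(J) = -J/7
D(S) = -S²/7 (D(S) = -S*S/7 = -S²/7)
(((D(99) + 4715) - 7096) + d(-144)) + 28231/(-20395) = (((-⅐*99² + 4715) - 7096) - 4*(-144)) + 28231/(-20395) = (((-⅐*9801 + 4715) - 7096) + 576) + 28231*(-1/20395) = (((-9801/7 + 4715) - 7096) + 576) - 28231/20395 = ((23204/7 - 7096) + 576) - 28231/20395 = (-26468/7 + 576) - 28231/20395 = -22436/7 - 28231/20395 = -457779837/142765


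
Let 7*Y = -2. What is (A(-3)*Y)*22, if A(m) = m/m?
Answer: -44/7 ≈ -6.2857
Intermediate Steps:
Y = -2/7 (Y = (1/7)*(-2) = -2/7 ≈ -0.28571)
A(m) = 1
(A(-3)*Y)*22 = (1*(-2/7))*22 = -2/7*22 = -44/7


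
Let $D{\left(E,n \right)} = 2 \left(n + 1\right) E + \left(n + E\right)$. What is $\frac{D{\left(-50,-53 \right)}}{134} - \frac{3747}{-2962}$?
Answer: $\frac{3899853}{99227} \approx 39.302$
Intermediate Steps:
$D{\left(E,n \right)} = E + n + E \left(2 + 2 n\right)$ ($D{\left(E,n \right)} = 2 \left(1 + n\right) E + \left(E + n\right) = \left(2 + 2 n\right) E + \left(E + n\right) = E \left(2 + 2 n\right) + \left(E + n\right) = E + n + E \left(2 + 2 n\right)$)
$\frac{D{\left(-50,-53 \right)}}{134} - \frac{3747}{-2962} = \frac{-53 + 3 \left(-50\right) + 2 \left(-50\right) \left(-53\right)}{134} - \frac{3747}{-2962} = \left(-53 - 150 + 5300\right) \frac{1}{134} - - \frac{3747}{2962} = 5097 \cdot \frac{1}{134} + \frac{3747}{2962} = \frac{5097}{134} + \frac{3747}{2962} = \frac{3899853}{99227}$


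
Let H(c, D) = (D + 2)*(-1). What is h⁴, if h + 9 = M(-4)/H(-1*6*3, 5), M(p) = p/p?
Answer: 16777216/2401 ≈ 6987.6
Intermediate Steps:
M(p) = 1
H(c, D) = -2 - D (H(c, D) = (2 + D)*(-1) = -2 - D)
h = -64/7 (h = -9 + 1/(-2 - 1*5) = -9 + 1/(-2 - 5) = -9 + 1/(-7) = -9 + 1*(-⅐) = -9 - ⅐ = -64/7 ≈ -9.1429)
h⁴ = (-64/7)⁴ = 16777216/2401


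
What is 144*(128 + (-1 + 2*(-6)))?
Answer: 16560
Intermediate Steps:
144*(128 + (-1 + 2*(-6))) = 144*(128 + (-1 - 12)) = 144*(128 - 13) = 144*115 = 16560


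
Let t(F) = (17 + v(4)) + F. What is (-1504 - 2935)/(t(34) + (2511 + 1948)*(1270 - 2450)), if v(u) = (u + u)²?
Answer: 4439/5261505 ≈ 0.00084367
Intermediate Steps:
v(u) = 4*u² (v(u) = (2*u)² = 4*u²)
t(F) = 81 + F (t(F) = (17 + 4*4²) + F = (17 + 4*16) + F = (17 + 64) + F = 81 + F)
(-1504 - 2935)/(t(34) + (2511 + 1948)*(1270 - 2450)) = (-1504 - 2935)/((81 + 34) + (2511 + 1948)*(1270 - 2450)) = -4439/(115 + 4459*(-1180)) = -4439/(115 - 5261620) = -4439/(-5261505) = -4439*(-1/5261505) = 4439/5261505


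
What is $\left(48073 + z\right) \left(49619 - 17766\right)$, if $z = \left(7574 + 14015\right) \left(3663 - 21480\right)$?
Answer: $-12250763818420$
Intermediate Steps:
$z = -384651213$ ($z = 21589 \left(-17817\right) = -384651213$)
$\left(48073 + z\right) \left(49619 - 17766\right) = \left(48073 - 384651213\right) \left(49619 - 17766\right) = \left(-384603140\right) 31853 = -12250763818420$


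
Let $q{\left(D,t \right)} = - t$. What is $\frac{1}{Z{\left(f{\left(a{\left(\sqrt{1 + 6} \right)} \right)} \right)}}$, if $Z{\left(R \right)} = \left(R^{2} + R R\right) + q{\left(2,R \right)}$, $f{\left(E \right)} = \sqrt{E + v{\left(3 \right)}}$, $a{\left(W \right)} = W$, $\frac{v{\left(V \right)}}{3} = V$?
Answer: $\frac{1}{18 - \sqrt{9 + \sqrt{7}} + 2 \sqrt{7}} \approx 0.050305$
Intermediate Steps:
$v{\left(V \right)} = 3 V$
$f{\left(E \right)} = \sqrt{9 + E}$ ($f{\left(E \right)} = \sqrt{E + 3 \cdot 3} = \sqrt{E + 9} = \sqrt{9 + E}$)
$Z{\left(R \right)} = - R + 2 R^{2}$ ($Z{\left(R \right)} = \left(R^{2} + R R\right) - R = \left(R^{2} + R^{2}\right) - R = 2 R^{2} - R = - R + 2 R^{2}$)
$\frac{1}{Z{\left(f{\left(a{\left(\sqrt{1 + 6} \right)} \right)} \right)}} = \frac{1}{\sqrt{9 + \sqrt{1 + 6}} \left(-1 + 2 \sqrt{9 + \sqrt{1 + 6}}\right)} = \frac{1}{\sqrt{9 + \sqrt{7}} \left(-1 + 2 \sqrt{9 + \sqrt{7}}\right)} = \frac{1}{\left(-1 + 2 \sqrt{9 + \sqrt{7}}\right) \sqrt{9 + \sqrt{7}}}$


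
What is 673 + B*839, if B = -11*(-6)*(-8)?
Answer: -442319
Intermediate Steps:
B = -528 (B = 66*(-8) = -528)
673 + B*839 = 673 - 528*839 = 673 - 442992 = -442319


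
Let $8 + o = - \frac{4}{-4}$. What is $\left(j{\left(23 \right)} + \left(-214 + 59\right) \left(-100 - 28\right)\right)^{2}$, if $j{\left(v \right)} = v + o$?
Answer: $394260736$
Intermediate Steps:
$o = -7$ ($o = -8 - \frac{4}{-4} = -8 - -1 = -8 + 1 = -7$)
$j{\left(v \right)} = -7 + v$ ($j{\left(v \right)} = v - 7 = -7 + v$)
$\left(j{\left(23 \right)} + \left(-214 + 59\right) \left(-100 - 28\right)\right)^{2} = \left(\left(-7 + 23\right) + \left(-214 + 59\right) \left(-100 - 28\right)\right)^{2} = \left(16 - -19840\right)^{2} = \left(16 + 19840\right)^{2} = 19856^{2} = 394260736$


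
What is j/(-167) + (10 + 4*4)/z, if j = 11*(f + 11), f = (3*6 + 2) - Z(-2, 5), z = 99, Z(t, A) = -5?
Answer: -34862/16533 ≈ -2.1086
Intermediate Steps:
f = 25 (f = (3*6 + 2) - 1*(-5) = (18 + 2) + 5 = 20 + 5 = 25)
j = 396 (j = 11*(25 + 11) = 11*36 = 396)
j/(-167) + (10 + 4*4)/z = 396/(-167) + (10 + 4*4)/99 = 396*(-1/167) + (10 + 16)*(1/99) = -396/167 + 26*(1/99) = -396/167 + 26/99 = -34862/16533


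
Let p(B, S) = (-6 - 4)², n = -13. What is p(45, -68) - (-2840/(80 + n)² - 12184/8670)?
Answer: 1985639888/19459815 ≈ 102.04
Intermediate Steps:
p(B, S) = 100 (p(B, S) = (-10)² = 100)
p(45, -68) - (-2840/(80 + n)² - 12184/8670) = 100 - (-2840/(80 - 13)² - 12184/8670) = 100 - (-2840/(67²) - 12184*1/8670) = 100 - (-2840/4489 - 6092/4335) = 100 - 1*(-39658388/19459815) = 100 + 39658388/19459815 = 1985639888/19459815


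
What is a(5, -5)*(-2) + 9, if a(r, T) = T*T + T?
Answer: -31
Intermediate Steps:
a(r, T) = T + T² (a(r, T) = T² + T = T + T²)
a(5, -5)*(-2) + 9 = -5*(1 - 5)*(-2) + 9 = -5*(-4)*(-2) + 9 = 20*(-2) + 9 = -40 + 9 = -31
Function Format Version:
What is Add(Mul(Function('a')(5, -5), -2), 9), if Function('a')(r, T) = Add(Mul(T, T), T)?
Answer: -31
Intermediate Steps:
Function('a')(r, T) = Add(T, Pow(T, 2)) (Function('a')(r, T) = Add(Pow(T, 2), T) = Add(T, Pow(T, 2)))
Add(Mul(Function('a')(5, -5), -2), 9) = Add(Mul(Mul(-5, Add(1, -5)), -2), 9) = Add(Mul(Mul(-5, -4), -2), 9) = Add(Mul(20, -2), 9) = Add(-40, 9) = -31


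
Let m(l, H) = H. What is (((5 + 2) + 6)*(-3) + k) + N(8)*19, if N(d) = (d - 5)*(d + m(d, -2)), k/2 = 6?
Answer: 315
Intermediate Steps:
k = 12 (k = 2*6 = 12)
N(d) = (-5 + d)*(-2 + d) (N(d) = (d - 5)*(d - 2) = (-5 + d)*(-2 + d))
(((5 + 2) + 6)*(-3) + k) + N(8)*19 = (((5 + 2) + 6)*(-3) + 12) + (10 + 8**2 - 7*8)*19 = ((7 + 6)*(-3) + 12) + (10 + 64 - 56)*19 = (13*(-3) + 12) + 18*19 = (-39 + 12) + 342 = -27 + 342 = 315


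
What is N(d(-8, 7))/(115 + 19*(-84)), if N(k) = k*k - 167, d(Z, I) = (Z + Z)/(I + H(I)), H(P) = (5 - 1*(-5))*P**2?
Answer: 41250247/365820329 ≈ 0.11276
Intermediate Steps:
H(P) = 10*P**2 (H(P) = (5 + 5)*P**2 = 10*P**2)
d(Z, I) = 2*Z/(I + 10*I**2) (d(Z, I) = (Z + Z)/(I + 10*I**2) = (2*Z)/(I + 10*I**2) = 2*Z/(I + 10*I**2))
N(k) = -167 + k**2 (N(k) = k**2 - 167 = -167 + k**2)
N(d(-8, 7))/(115 + 19*(-84)) = (-167 + (2*(-8)/(7*(1 + 10*7)))**2)/(115 + 19*(-84)) = (-167 + (2*(-8)*(1/7)/(1 + 70))**2)/(115 - 1596) = (-167 + (2*(-8)*(1/7)/71)**2)/(-1481) = (-167 + (2*(-8)*(1/7)*(1/71))**2)*(-1/1481) = (-167 + (-16/497)**2)*(-1/1481) = (-167 + 256/247009)*(-1/1481) = -41250247/247009*(-1/1481) = 41250247/365820329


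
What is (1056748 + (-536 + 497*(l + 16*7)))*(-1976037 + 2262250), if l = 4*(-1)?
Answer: 317664374144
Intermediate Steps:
l = -4
(1056748 + (-536 + 497*(l + 16*7)))*(-1976037 + 2262250) = (1056748 + (-536 + 497*(-4 + 16*7)))*(-1976037 + 2262250) = (1056748 + (-536 + 497*(-4 + 112)))*286213 = (1056748 + (-536 + 497*108))*286213 = (1056748 + (-536 + 53676))*286213 = (1056748 + 53140)*286213 = 1109888*286213 = 317664374144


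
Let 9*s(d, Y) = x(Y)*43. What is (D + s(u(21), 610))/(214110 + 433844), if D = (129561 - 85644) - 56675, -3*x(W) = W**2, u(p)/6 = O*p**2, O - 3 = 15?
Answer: -8172383/8747379 ≈ -0.93427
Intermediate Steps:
O = 18 (O = 3 + 15 = 18)
u(p) = 108*p**2 (u(p) = 6*(18*p**2) = 108*p**2)
x(W) = -W**2/3
s(d, Y) = -43*Y**2/27 (s(d, Y) = (-Y**2/3*43)/9 = (-43*Y**2/3)/9 = -43*Y**2/27)
D = -12758 (D = 43917 - 56675 = -12758)
(D + s(u(21), 610))/(214110 + 433844) = (-12758 - 43/27*610**2)/(214110 + 433844) = (-12758 - 43/27*372100)/647954 = (-12758 - 16000300/27)*(1/647954) = -16344766/27*1/647954 = -8172383/8747379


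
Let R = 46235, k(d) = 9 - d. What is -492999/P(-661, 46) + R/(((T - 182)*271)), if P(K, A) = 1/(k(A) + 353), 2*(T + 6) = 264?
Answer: -337747705517/2168 ≈ -1.5579e+8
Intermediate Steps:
T = 126 (T = -6 + (½)*264 = -6 + 132 = 126)
P(K, A) = 1/(362 - A) (P(K, A) = 1/((9 - A) + 353) = 1/(362 - A))
-492999/P(-661, 46) + R/(((T - 182)*271)) = -492999/((-1/(-362 + 46))) + 46235/(((126 - 182)*271)) = -492999/((-1/(-316))) + 46235/((-56*271)) = -492999/((-1*(-1/316))) + 46235/(-15176) = -492999/1/316 + 46235*(-1/15176) = -492999*316 - 6605/2168 = -155787684 - 6605/2168 = -337747705517/2168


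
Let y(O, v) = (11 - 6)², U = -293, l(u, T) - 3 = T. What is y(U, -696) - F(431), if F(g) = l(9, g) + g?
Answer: -840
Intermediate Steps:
l(u, T) = 3 + T
y(O, v) = 25 (y(O, v) = 5² = 25)
F(g) = 3 + 2*g (F(g) = (3 + g) + g = 3 + 2*g)
y(U, -696) - F(431) = 25 - (3 + 2*431) = 25 - (3 + 862) = 25 - 1*865 = 25 - 865 = -840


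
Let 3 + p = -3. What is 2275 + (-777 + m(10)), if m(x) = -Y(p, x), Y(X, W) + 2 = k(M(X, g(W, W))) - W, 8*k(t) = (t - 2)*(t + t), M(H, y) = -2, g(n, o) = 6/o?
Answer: 1508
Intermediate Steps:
p = -6 (p = -3 - 3 = -6)
k(t) = t*(-2 + t)/4 (k(t) = ((t - 2)*(t + t))/8 = ((-2 + t)*(2*t))/8 = (2*t*(-2 + t))/8 = t*(-2 + t)/4)
Y(X, W) = -W (Y(X, W) = -2 + ((1/4)*(-2)*(-2 - 2) - W) = -2 + ((1/4)*(-2)*(-4) - W) = -2 + (2 - W) = -W)
m(x) = x (m(x) = -(-1)*x = x)
2275 + (-777 + m(10)) = 2275 + (-777 + 10) = 2275 - 767 = 1508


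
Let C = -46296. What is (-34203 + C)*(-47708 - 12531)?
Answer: 4849179261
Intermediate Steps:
(-34203 + C)*(-47708 - 12531) = (-34203 - 46296)*(-47708 - 12531) = -80499*(-60239) = 4849179261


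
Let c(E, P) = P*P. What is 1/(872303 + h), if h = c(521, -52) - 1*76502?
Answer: 1/798505 ≈ 1.2523e-6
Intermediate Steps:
c(E, P) = P²
h = -73798 (h = (-52)² - 1*76502 = 2704 - 76502 = -73798)
1/(872303 + h) = 1/(872303 - 73798) = 1/798505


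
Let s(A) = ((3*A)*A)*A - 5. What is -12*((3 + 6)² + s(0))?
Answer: -912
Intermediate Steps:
s(A) = -5 + 3*A³ (s(A) = (3*A²)*A - 5 = 3*A³ - 5 = -5 + 3*A³)
-12*((3 + 6)² + s(0)) = -12*((3 + 6)² + (-5 + 3*0³)) = -12*(9² + (-5 + 3*0)) = -12*(81 + (-5 + 0)) = -12*(81 - 5) = -12*76 = -912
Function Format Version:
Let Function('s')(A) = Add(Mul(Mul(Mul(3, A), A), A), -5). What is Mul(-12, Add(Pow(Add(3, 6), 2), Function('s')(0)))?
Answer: -912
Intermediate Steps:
Function('s')(A) = Add(-5, Mul(3, Pow(A, 3))) (Function('s')(A) = Add(Mul(Mul(3, Pow(A, 2)), A), -5) = Add(Mul(3, Pow(A, 3)), -5) = Add(-5, Mul(3, Pow(A, 3))))
Mul(-12, Add(Pow(Add(3, 6), 2), Function('s')(0))) = Mul(-12, Add(Pow(Add(3, 6), 2), Add(-5, Mul(3, Pow(0, 3))))) = Mul(-12, Add(Pow(9, 2), Add(-5, Mul(3, 0)))) = Mul(-12, Add(81, Add(-5, 0))) = Mul(-12, Add(81, -5)) = Mul(-12, 76) = -912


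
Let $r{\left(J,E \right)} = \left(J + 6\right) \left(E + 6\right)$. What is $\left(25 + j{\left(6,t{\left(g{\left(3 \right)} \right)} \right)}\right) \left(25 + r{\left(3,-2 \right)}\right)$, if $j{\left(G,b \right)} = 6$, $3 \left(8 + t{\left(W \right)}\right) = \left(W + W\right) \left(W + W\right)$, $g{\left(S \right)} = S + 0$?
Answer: $1891$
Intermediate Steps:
$r{\left(J,E \right)} = \left(6 + E\right) \left(6 + J\right)$ ($r{\left(J,E \right)} = \left(6 + J\right) \left(6 + E\right) = \left(6 + E\right) \left(6 + J\right)$)
$g{\left(S \right)} = S$
$t{\left(W \right)} = -8 + \frac{4 W^{2}}{3}$ ($t{\left(W \right)} = -8 + \frac{\left(W + W\right) \left(W + W\right)}{3} = -8 + \frac{2 W 2 W}{3} = -8 + \frac{4 W^{2}}{3}$)
$\left(25 + j{\left(6,t{\left(g{\left(3 \right)} \right)} \right)}\right) \left(25 + r{\left(3,-2 \right)}\right) = \left(25 + 6\right) \left(25 + \left(36 + 6 \left(-2\right) + 6 \cdot 3 - 6\right)\right) = 31 \left(25 + \left(36 - 12 + 18 - 6\right)\right) = 31 \left(25 + 36\right) = 31 \cdot 61 = 1891$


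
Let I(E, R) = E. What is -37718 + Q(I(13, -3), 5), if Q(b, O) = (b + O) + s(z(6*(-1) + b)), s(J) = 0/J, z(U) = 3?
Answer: -37700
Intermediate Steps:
s(J) = 0
Q(b, O) = O + b (Q(b, O) = (b + O) + 0 = (O + b) + 0 = O + b)
-37718 + Q(I(13, -3), 5) = -37718 + (5 + 13) = -37718 + 18 = -37700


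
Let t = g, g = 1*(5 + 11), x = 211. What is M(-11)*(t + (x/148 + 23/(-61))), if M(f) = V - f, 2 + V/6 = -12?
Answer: -11235795/9028 ≈ -1244.5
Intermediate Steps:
V = -84 (V = -12 + 6*(-12) = -12 - 72 = -84)
g = 16 (g = 1*16 = 16)
t = 16
M(f) = -84 - f
M(-11)*(t + (x/148 + 23/(-61))) = (-84 - 1*(-11))*(16 + (211/148 + 23/(-61))) = (-84 + 11)*(16 + (211*(1/148) + 23*(-1/61))) = -73*(16 + (211/148 - 23/61)) = -73*(16 + 9467/9028) = -73*153915/9028 = -11235795/9028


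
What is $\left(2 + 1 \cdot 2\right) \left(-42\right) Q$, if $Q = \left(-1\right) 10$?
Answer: $1680$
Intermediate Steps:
$Q = -10$
$\left(2 + 1 \cdot 2\right) \left(-42\right) Q = \left(2 + 1 \cdot 2\right) \left(-42\right) \left(-10\right) = \left(2 + 2\right) \left(-42\right) \left(-10\right) = 4 \left(-42\right) \left(-10\right) = \left(-168\right) \left(-10\right) = 1680$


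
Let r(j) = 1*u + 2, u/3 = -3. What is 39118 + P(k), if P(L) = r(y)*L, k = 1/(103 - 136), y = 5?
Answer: 1290901/33 ≈ 39118.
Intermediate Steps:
u = -9 (u = 3*(-3) = -9)
r(j) = -7 (r(j) = 1*(-9) + 2 = -9 + 2 = -7)
k = -1/33 (k = 1/(-33) = -1/33 ≈ -0.030303)
P(L) = -7*L
39118 + P(k) = 39118 - 7*(-1/33) = 39118 + 7/33 = 1290901/33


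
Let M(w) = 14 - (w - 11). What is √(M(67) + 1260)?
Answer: √1218 ≈ 34.900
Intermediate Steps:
M(w) = 25 - w (M(w) = 14 - (-11 + w) = 14 + (11 - w) = 25 - w)
√(M(67) + 1260) = √((25 - 1*67) + 1260) = √((25 - 67) + 1260) = √(-42 + 1260) = √1218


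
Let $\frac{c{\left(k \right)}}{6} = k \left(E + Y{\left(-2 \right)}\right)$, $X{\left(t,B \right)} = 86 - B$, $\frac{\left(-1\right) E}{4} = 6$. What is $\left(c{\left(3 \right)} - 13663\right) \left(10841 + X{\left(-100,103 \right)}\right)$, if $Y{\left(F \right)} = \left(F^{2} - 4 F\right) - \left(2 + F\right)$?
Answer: $-150226296$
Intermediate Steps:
$Y{\left(F \right)} = -2 + F^{2} - 5 F$
$E = -24$ ($E = \left(-4\right) 6 = -24$)
$c{\left(k \right)} = - 72 k$ ($c{\left(k \right)} = 6 k \left(-24 - \left(-8 - 4\right)\right) = 6 k \left(-24 + \left(-2 + 4 + 10\right)\right) = 6 k \left(-24 + 12\right) = 6 k \left(-12\right) = 6 \left(- 12 k\right) = - 72 k$)
$\left(c{\left(3 \right)} - 13663\right) \left(10841 + X{\left(-100,103 \right)}\right) = \left(\left(-72\right) 3 - 13663\right) \left(10841 + \left(86 - 103\right)\right) = \left(-216 - 13663\right) \left(10841 + \left(86 - 103\right)\right) = - 13879 \left(10841 - 17\right) = \left(-13879\right) 10824 = -150226296$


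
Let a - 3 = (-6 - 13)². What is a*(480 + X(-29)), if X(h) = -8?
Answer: 171808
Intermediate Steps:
a = 364 (a = 3 + (-6 - 13)² = 3 + (-19)² = 3 + 361 = 364)
a*(480 + X(-29)) = 364*(480 - 8) = 364*472 = 171808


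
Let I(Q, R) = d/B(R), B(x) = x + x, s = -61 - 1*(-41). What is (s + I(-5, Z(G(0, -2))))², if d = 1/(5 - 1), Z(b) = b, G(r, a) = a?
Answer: 103041/256 ≈ 402.50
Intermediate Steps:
d = ¼ (d = 1/4 = ¼ ≈ 0.25000)
s = -20 (s = -61 + 41 = -20)
B(x) = 2*x
I(Q, R) = 1/(8*R) (I(Q, R) = 1/(4*((2*R))) = (1/(2*R))/4 = 1/(8*R))
(s + I(-5, Z(G(0, -2))))² = (-20 + (⅛)/(-2))² = (-20 + (⅛)*(-½))² = (-20 - 1/16)² = (-321/16)² = 103041/256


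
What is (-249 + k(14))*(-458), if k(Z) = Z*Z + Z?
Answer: 17862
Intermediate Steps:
k(Z) = Z + Z² (k(Z) = Z² + Z = Z + Z²)
(-249 + k(14))*(-458) = (-249 + 14*(1 + 14))*(-458) = (-249 + 14*15)*(-458) = (-249 + 210)*(-458) = -39*(-458) = 17862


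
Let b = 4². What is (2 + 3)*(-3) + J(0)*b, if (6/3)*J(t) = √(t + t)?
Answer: -15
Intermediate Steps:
b = 16
J(t) = √2*√t/2 (J(t) = √(t + t)/2 = √(2*t)/2 = (√2*√t)/2 = √2*√t/2)
(2 + 3)*(-3) + J(0)*b = (2 + 3)*(-3) + (√2*√0/2)*16 = 5*(-3) + ((½)*√2*0)*16 = -15 + 0*16 = -15 + 0 = -15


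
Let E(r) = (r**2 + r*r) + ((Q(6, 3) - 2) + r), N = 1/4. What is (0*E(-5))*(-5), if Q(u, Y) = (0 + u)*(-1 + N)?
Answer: 0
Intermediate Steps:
N = 1/4 (N = 1*(1/4) = 1/4 ≈ 0.25000)
Q(u, Y) = -3*u/4 (Q(u, Y) = (0 + u)*(-1 + 1/4) = u*(-3/4) = -3*u/4)
E(r) = -13/2 + r + 2*r**2 (E(r) = (r**2 + r*r) + ((-3/4*6 - 2) + r) = (r**2 + r**2) + ((-9/2 - 2) + r) = 2*r**2 + (-13/2 + r) = -13/2 + r + 2*r**2)
(0*E(-5))*(-5) = (0*(-13/2 - 5 + 2*(-5)**2))*(-5) = (0*(-13/2 - 5 + 2*25))*(-5) = (0*(-13/2 - 5 + 50))*(-5) = (0*(77/2))*(-5) = 0*(-5) = 0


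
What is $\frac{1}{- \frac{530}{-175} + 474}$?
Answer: $\frac{35}{16696} \approx 0.0020963$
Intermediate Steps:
$\frac{1}{- \frac{530}{-175} + 474} = \frac{1}{\left(-530\right) \left(- \frac{1}{175}\right) + 474} = \frac{1}{\frac{106}{35} + 474} = \frac{1}{\frac{16696}{35}} = \frac{35}{16696}$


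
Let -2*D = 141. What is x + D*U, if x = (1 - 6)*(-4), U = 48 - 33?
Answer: -2075/2 ≈ -1037.5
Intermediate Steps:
D = -141/2 (D = -½*141 = -141/2 ≈ -70.500)
U = 15
x = 20 (x = -5*(-4) = 20)
x + D*U = 20 - 141/2*15 = 20 - 2115/2 = -2075/2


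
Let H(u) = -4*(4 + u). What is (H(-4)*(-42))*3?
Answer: 0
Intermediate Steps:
H(u) = -16 - 4*u
(H(-4)*(-42))*3 = ((-16 - 4*(-4))*(-42))*3 = ((-16 + 16)*(-42))*3 = (0*(-42))*3 = 0*3 = 0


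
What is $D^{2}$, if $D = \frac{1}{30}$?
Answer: $\frac{1}{900} \approx 0.0011111$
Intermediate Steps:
$D = \frac{1}{30} \approx 0.033333$
$D^{2} = \left(\frac{1}{30}\right)^{2} = \frac{1}{900}$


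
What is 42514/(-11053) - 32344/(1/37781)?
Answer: -13506640745706/11053 ≈ -1.2220e+9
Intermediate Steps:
42514/(-11053) - 32344/(1/37781) = 42514*(-1/11053) - 32344/1/37781 = -42514/11053 - 32344*37781 = -42514/11053 - 1221988664 = -13506640745706/11053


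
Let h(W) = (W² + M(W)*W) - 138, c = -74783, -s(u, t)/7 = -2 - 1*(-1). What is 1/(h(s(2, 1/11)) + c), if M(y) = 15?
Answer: -1/74767 ≈ -1.3375e-5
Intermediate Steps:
s(u, t) = 7 (s(u, t) = -7*(-2 - 1*(-1)) = -7*(-2 + 1) = -7*(-1) = 7)
h(W) = -138 + W² + 15*W (h(W) = (W² + 15*W) - 138 = -138 + W² + 15*W)
1/(h(s(2, 1/11)) + c) = 1/((-138 + 7² + 15*7) - 74783) = 1/((-138 + 49 + 105) - 74783) = 1/(16 - 74783) = 1/(-74767) = -1/74767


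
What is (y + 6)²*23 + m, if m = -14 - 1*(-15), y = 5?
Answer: 2784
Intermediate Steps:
m = 1 (m = -14 + 15 = 1)
(y + 6)²*23 + m = (5 + 6)²*23 + 1 = 11²*23 + 1 = 121*23 + 1 = 2783 + 1 = 2784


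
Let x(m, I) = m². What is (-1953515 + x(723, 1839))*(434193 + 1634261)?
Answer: -2959515024844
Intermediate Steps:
(-1953515 + x(723, 1839))*(434193 + 1634261) = (-1953515 + 723²)*(434193 + 1634261) = (-1953515 + 522729)*2068454 = -1430786*2068454 = -2959515024844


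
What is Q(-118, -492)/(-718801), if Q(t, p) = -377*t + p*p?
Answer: -286550/718801 ≈ -0.39865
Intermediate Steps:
Q(t, p) = p² - 377*t (Q(t, p) = -377*t + p² = p² - 377*t)
Q(-118, -492)/(-718801) = ((-492)² - 377*(-118))/(-718801) = (242064 + 44486)*(-1/718801) = 286550*(-1/718801) = -286550/718801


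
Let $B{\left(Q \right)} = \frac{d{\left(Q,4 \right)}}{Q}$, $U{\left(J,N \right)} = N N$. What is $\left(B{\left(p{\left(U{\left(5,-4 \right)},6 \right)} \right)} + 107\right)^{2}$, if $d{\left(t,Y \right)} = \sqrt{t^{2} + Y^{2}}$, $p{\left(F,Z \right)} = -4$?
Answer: $\left(107 - \sqrt{2}\right)^{2} \approx 11148.0$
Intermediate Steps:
$U{\left(J,N \right)} = N^{2}$
$d{\left(t,Y \right)} = \sqrt{Y^{2} + t^{2}}$
$B{\left(Q \right)} = \frac{\sqrt{16 + Q^{2}}}{Q}$ ($B{\left(Q \right)} = \frac{\sqrt{4^{2} + Q^{2}}}{Q} = \frac{\sqrt{16 + Q^{2}}}{Q}$)
$\left(B{\left(p{\left(U{\left(5,-4 \right)},6 \right)} \right)} + 107\right)^{2} = \left(\frac{\sqrt{16 + \left(-4\right)^{2}}}{-4} + 107\right)^{2} = \left(- \frac{\sqrt{16 + 16}}{4} + 107\right)^{2} = \left(- \frac{\sqrt{32}}{4} + 107\right)^{2} = \left(- \frac{4 \sqrt{2}}{4} + 107\right)^{2} = \left(- \sqrt{2} + 107\right)^{2} = \left(107 - \sqrt{2}\right)^{2}$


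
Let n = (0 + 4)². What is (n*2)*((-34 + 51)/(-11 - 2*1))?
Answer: -544/13 ≈ -41.846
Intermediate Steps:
n = 16 (n = 4² = 16)
(n*2)*((-34 + 51)/(-11 - 2*1)) = (16*2)*((-34 + 51)/(-11 - 2*1)) = 32*(17/(-11 - 2)) = 32*(17/(-13)) = 32*(17*(-1/13)) = 32*(-17/13) = -544/13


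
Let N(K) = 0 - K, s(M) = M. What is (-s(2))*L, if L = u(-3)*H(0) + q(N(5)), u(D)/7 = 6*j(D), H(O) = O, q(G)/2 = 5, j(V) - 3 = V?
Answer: -20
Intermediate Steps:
j(V) = 3 + V
N(K) = -K
q(G) = 10 (q(G) = 2*5 = 10)
u(D) = 126 + 42*D (u(D) = 7*(6*(3 + D)) = 7*(18 + 6*D) = 126 + 42*D)
L = 10 (L = (126 + 42*(-3))*0 + 10 = (126 - 126)*0 + 10 = 0*0 + 10 = 0 + 10 = 10)
(-s(2))*L = -1*2*10 = -2*10 = -20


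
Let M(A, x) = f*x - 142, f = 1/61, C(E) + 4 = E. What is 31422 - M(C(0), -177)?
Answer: 1925581/61 ≈ 31567.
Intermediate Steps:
C(E) = -4 + E
f = 1/61 ≈ 0.016393
M(A, x) = -142 + x/61 (M(A, x) = x/61 - 142 = -142 + x/61)
31422 - M(C(0), -177) = 31422 - (-142 + (1/61)*(-177)) = 31422 - (-142 - 177/61) = 31422 - 1*(-8839/61) = 31422 + 8839/61 = 1925581/61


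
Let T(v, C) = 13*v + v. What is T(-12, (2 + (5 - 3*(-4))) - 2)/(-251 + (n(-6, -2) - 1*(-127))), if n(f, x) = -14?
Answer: 28/23 ≈ 1.2174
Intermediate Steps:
T(v, C) = 14*v
T(-12, (2 + (5 - 3*(-4))) - 2)/(-251 + (n(-6, -2) - 1*(-127))) = (14*(-12))/(-251 + (-14 - 1*(-127))) = -168/(-251 + (-14 + 127)) = -168/(-251 + 113) = -168/(-138) = -1/138*(-168) = 28/23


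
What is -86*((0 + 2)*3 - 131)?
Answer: 10750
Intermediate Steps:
-86*((0 + 2)*3 - 131) = -86*(2*3 - 131) = -86*(6 - 131) = -86*(-125) = 10750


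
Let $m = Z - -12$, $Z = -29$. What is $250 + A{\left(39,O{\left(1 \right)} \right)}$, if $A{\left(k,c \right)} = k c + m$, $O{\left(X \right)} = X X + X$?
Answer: $311$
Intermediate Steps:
$m = -17$ ($m = -29 - -12 = -29 + 12 = -17$)
$O{\left(X \right)} = X + X^{2}$ ($O{\left(X \right)} = X^{2} + X = X + X^{2}$)
$A{\left(k,c \right)} = -17 + c k$ ($A{\left(k,c \right)} = k c - 17 = c k - 17 = -17 + c k$)
$250 + A{\left(39,O{\left(1 \right)} \right)} = 250 - \left(17 - 1 \left(1 + 1\right) 39\right) = 250 - \left(17 - 1 \cdot 2 \cdot 39\right) = 250 + \left(-17 + 2 \cdot 39\right) = 250 + \left(-17 + 78\right) = 250 + 61 = 311$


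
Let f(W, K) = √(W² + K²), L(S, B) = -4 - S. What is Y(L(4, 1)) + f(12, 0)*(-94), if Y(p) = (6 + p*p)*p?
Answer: -1688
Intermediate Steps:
Y(p) = p*(6 + p²) (Y(p) = (6 + p²)*p = p*(6 + p²))
f(W, K) = √(K² + W²)
Y(L(4, 1)) + f(12, 0)*(-94) = (-4 - 1*4)*(6 + (-4 - 1*4)²) + √(0² + 12²)*(-94) = (-4 - 4)*(6 + (-4 - 4)²) + √(0 + 144)*(-94) = -8*(6 + (-8)²) + √144*(-94) = -8*(6 + 64) + 12*(-94) = -8*70 - 1128 = -560 - 1128 = -1688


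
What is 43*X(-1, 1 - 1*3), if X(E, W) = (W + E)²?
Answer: 387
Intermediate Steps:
X(E, W) = (E + W)²
43*X(-1, 1 - 1*3) = 43*(-1 + (1 - 1*3))² = 43*(-1 + (1 - 3))² = 43*(-1 - 2)² = 43*(-3)² = 43*9 = 387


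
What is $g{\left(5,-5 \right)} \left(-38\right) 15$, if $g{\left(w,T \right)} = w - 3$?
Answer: $-1140$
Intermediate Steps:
$g{\left(w,T \right)} = -3 + w$
$g{\left(5,-5 \right)} \left(-38\right) 15 = \left(-3 + 5\right) \left(-38\right) 15 = 2 \left(-38\right) 15 = \left(-76\right) 15 = -1140$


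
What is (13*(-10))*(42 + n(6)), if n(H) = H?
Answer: -6240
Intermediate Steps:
(13*(-10))*(42 + n(6)) = (13*(-10))*(42 + 6) = -130*48 = -6240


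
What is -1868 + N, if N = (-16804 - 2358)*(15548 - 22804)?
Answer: 139037604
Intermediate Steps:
N = 139039472 (N = -19162*(-7256) = 139039472)
-1868 + N = -1868 + 139039472 = 139037604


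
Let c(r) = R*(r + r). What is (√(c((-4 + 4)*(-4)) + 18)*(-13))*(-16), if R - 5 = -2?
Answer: 624*√2 ≈ 882.47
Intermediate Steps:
R = 3 (R = 5 - 2 = 3)
c(r) = 6*r (c(r) = 3*(r + r) = 3*(2*r) = 6*r)
(√(c((-4 + 4)*(-4)) + 18)*(-13))*(-16) = (√(6*((-4 + 4)*(-4)) + 18)*(-13))*(-16) = (√(6*(0*(-4)) + 18)*(-13))*(-16) = (√(6*0 + 18)*(-13))*(-16) = (√(0 + 18)*(-13))*(-16) = (√18*(-13))*(-16) = ((3*√2)*(-13))*(-16) = -39*√2*(-16) = 624*√2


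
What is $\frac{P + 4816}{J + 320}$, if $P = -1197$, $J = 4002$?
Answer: $\frac{3619}{4322} \approx 0.83734$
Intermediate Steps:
$\frac{P + 4816}{J + 320} = \frac{-1197 + 4816}{4002 + 320} = \frac{3619}{4322}$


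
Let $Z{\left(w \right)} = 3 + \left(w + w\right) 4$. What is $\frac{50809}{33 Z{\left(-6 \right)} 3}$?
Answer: $- \frac{4619}{405} \approx -11.405$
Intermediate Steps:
$Z{\left(w \right)} = 3 + 8 w$ ($Z{\left(w \right)} = 3 + 2 w 4 = 3 + 8 w$)
$\frac{50809}{33 Z{\left(-6 \right)} 3} = \frac{50809}{33 \left(3 + 8 \left(-6\right)\right) 3} = \frac{50809}{33 \left(3 - 48\right) 3} = \frac{50809}{33 \left(-45\right) 3} = \frac{50809}{\left(-1485\right) 3} = \frac{50809}{-4455} = 50809 \left(- \frac{1}{4455}\right) = - \frac{4619}{405}$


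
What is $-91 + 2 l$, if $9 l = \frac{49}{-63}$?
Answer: $- \frac{7385}{81} \approx -91.173$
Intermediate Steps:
$l = - \frac{7}{81}$ ($l = \frac{49 \frac{1}{-63}}{9} = \frac{49 \left(- \frac{1}{63}\right)}{9} = \frac{1}{9} \left(- \frac{7}{9}\right) = - \frac{7}{81} \approx -0.08642$)
$-91 + 2 l = -91 + 2 \left(- \frac{7}{81}\right) = -91 - \frac{14}{81} = - \frac{7385}{81}$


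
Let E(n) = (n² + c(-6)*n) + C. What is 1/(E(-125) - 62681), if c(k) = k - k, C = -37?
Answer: -1/47093 ≈ -2.1235e-5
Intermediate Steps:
c(k) = 0
E(n) = -37 + n² (E(n) = (n² + 0*n) - 37 = (n² + 0) - 37 = n² - 37 = -37 + n²)
1/(E(-125) - 62681) = 1/((-37 + (-125)²) - 62681) = 1/((-37 + 15625) - 62681) = 1/(15588 - 62681) = 1/(-47093) = -1/47093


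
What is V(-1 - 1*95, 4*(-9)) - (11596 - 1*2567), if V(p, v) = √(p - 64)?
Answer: -9029 + 4*I*√10 ≈ -9029.0 + 12.649*I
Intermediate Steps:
V(p, v) = √(-64 + p)
V(-1 - 1*95, 4*(-9)) - (11596 - 1*2567) = √(-64 + (-1 - 1*95)) - (11596 - 1*2567) = √(-64 + (-1 - 95)) - (11596 - 2567) = √(-64 - 96) - 1*9029 = √(-160) - 9029 = 4*I*√10 - 9029 = -9029 + 4*I*√10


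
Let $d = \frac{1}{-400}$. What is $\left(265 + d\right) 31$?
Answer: $\frac{3285969}{400} \approx 8214.9$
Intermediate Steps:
$d = - \frac{1}{400} \approx -0.0025$
$\left(265 + d\right) 31 = \left(265 - \frac{1}{400}\right) 31 = \frac{105999}{400} \cdot 31 = \frac{3285969}{400}$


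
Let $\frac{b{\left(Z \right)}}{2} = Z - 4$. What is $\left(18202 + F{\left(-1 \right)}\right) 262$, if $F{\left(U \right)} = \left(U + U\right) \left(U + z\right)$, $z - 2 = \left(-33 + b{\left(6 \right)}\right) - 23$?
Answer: $4795648$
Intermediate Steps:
$b{\left(Z \right)} = -8 + 2 Z$ ($b{\left(Z \right)} = 2 \left(Z - 4\right) = 2 \left(-4 + Z\right) = -8 + 2 Z$)
$z = -50$ ($z = 2 + \left(\left(-33 + \left(-8 + 2 \cdot 6\right)\right) - 23\right) = 2 + \left(\left(-33 + \left(-8 + 12\right)\right) - 23\right) = 2 + \left(\left(-33 + 4\right) - 23\right) = 2 - 52 = -50$)
$F{\left(U \right)} = 2 U \left(-50 + U\right)$ ($F{\left(U \right)} = \left(U + U\right) \left(U - 50\right) = 2 U \left(-50 + U\right)$)
$\left(18202 + F{\left(-1 \right)}\right) 262 = \left(18202 + 2 \left(-1\right) \left(-50 - 1\right)\right) 262 = \left(18202 + 2 \left(-1\right) \left(-51\right)\right) 262 = \left(18202 + 102\right) 262 = 18304 \cdot 262 = 4795648$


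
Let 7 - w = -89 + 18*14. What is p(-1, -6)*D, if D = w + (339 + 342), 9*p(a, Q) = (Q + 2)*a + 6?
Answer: 1750/3 ≈ 583.33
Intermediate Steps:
w = -156 (w = 7 - (-89 + 18*14) = 7 - (-89 + 252) = 7 - 1*163 = 7 - 163 = -156)
p(a, Q) = ⅔ + a*(2 + Q)/9 (p(a, Q) = ((Q + 2)*a + 6)/9 = ((2 + Q)*a + 6)/9 = (a*(2 + Q) + 6)/9 = (6 + a*(2 + Q))/9 = ⅔ + a*(2 + Q)/9)
D = 525 (D = -156 + (339 + 342) = -156 + 681 = 525)
p(-1, -6)*D = (⅔ + (2/9)*(-1) + (⅑)*(-6)*(-1))*525 = (⅔ - 2/9 + ⅔)*525 = (10/9)*525 = 1750/3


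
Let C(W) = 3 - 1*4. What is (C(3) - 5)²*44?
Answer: 1584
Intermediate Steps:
C(W) = -1 (C(W) = 3 - 4 = -1)
(C(3) - 5)²*44 = (-1 - 5)²*44 = (-6)²*44 = 36*44 = 1584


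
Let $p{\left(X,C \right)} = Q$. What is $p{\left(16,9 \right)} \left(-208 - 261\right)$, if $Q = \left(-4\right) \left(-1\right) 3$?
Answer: $-5628$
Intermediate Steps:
$Q = 12$ ($Q = 4 \cdot 3 = 12$)
$p{\left(X,C \right)} = 12$
$p{\left(16,9 \right)} \left(-208 - 261\right) = 12 \left(-208 - 261\right) = 12 \left(-469\right) = -5628$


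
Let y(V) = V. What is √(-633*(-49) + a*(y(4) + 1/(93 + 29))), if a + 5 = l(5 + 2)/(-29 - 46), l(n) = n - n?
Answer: 3*√51262082/122 ≈ 176.06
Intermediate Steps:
l(n) = 0
a = -5 (a = -5 + 0/(-29 - 46) = -5 + 0/(-75) = -5 + 0*(-1/75) = -5 + 0 = -5)
√(-633*(-49) + a*(y(4) + 1/(93 + 29))) = √(-633*(-49) - 5*(4 + 1/(93 + 29))) = √(31017 - 5*(4 + 1/122)) = √(31017 - 5*489/122) = √(31017 - 2445/122) = √(3781629/122) = 3*√51262082/122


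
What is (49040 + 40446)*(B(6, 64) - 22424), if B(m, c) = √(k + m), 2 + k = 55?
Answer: -2006634064 + 89486*√59 ≈ -2.0059e+9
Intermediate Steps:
k = 53 (k = -2 + 55 = 53)
B(m, c) = √(53 + m)
(49040 + 40446)*(B(6, 64) - 22424) = (49040 + 40446)*(√(53 + 6) - 22424) = 89486*(√59 - 22424) = 89486*(-22424 + √59) = -2006634064 + 89486*√59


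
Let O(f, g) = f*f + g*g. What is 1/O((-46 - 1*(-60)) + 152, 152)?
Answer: 1/50660 ≈ 1.9739e-5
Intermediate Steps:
O(f, g) = f² + g²
1/O((-46 - 1*(-60)) + 152, 152) = 1/(((-46 - 1*(-60)) + 152)² + 152²) = 1/(((-46 + 60) + 152)² + 23104) = 1/((14 + 152)² + 23104) = 1/(166² + 23104) = 1/(27556 + 23104) = 1/50660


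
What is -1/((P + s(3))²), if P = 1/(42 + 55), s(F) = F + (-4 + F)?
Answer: -9409/38025 ≈ -0.24744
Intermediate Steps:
s(F) = -4 + 2*F
P = 1/97 ≈ 0.010309
-1/((P + s(3))²) = -1/((1/97 + (-4 + 2*3))²) = -1/((1/97 + (-4 + 6))²) = -1/((1/97 + 2)²) = -1/((195/97)²) = -1/38025/9409 = -1*9409/38025 = -9409/38025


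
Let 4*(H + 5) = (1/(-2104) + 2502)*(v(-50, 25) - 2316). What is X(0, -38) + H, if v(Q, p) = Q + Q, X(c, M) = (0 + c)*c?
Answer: -794897887/526 ≈ -1.5112e+6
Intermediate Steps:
X(c, M) = c² (X(c, M) = c*c = c²)
v(Q, p) = 2*Q
H = -794897887/526 (H = -5 + ((1/(-2104) + 2502)*(2*(-50) - 2316))/4 = -5 + ((-1/2104 + 2502)*(-100 - 2316))/4 = -5 + ((5264207/2104)*(-2416))/4 = -5 + (¼)*(-1589790514/263) = -5 - 794895257/526 = -794897887/526 ≈ -1.5112e+6)
X(0, -38) + H = 0² - 794897887/526 = 0 - 794897887/526 = -794897887/526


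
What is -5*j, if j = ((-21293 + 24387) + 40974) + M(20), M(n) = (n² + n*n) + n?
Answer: -224440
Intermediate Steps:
M(n) = n + 2*n² (M(n) = (n² + n²) + n = 2*n² + n = n + 2*n²)
j = 44888 (j = ((-21293 + 24387) + 40974) + 20*(1 + 2*20) = (3094 + 40974) + 20*(1 + 40) = 44068 + 20*41 = 44068 + 820 = 44888)
-5*j = -5*44888 = -224440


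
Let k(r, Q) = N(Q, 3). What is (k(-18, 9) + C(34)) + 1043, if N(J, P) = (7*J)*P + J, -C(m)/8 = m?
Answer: 969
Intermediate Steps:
C(m) = -8*m
N(J, P) = J + 7*J*P (N(J, P) = 7*J*P + J = J + 7*J*P)
k(r, Q) = 22*Q (k(r, Q) = Q*(1 + 7*3) = Q*(1 + 21) = Q*22 = 22*Q)
(k(-18, 9) + C(34)) + 1043 = (22*9 - 8*34) + 1043 = (198 - 272) + 1043 = -74 + 1043 = 969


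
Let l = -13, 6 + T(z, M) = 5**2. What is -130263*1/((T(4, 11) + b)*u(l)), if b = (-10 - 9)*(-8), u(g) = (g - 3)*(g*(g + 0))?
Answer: 43421/154128 ≈ 0.28172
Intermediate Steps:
T(z, M) = 19 (T(z, M) = -6 + 5**2 = -6 + 25 = 19)
u(g) = g**2*(-3 + g) (u(g) = (-3 + g)*(g*g) = (-3 + g)*g**2 = g**2*(-3 + g))
b = 152 (b = -19*(-8) = 152)
-130263*1/((T(4, 11) + b)*u(l)) = -130263*1/(169*(-3 - 13)*(19 + 152)) = -130263/((169*(-16))*171) = -130263/((-2704*171)) = -130263/(-462384) = -130263*(-1/462384) = 43421/154128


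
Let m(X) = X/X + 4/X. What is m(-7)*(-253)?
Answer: -759/7 ≈ -108.43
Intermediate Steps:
m(X) = 1 + 4/X
m(-7)*(-253) = ((4 - 7)/(-7))*(-253) = -⅐*(-3)*(-253) = (3/7)*(-253) = -759/7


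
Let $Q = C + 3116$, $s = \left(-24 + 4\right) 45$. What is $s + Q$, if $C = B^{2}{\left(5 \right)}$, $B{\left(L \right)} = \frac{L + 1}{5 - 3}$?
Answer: $2225$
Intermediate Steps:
$B{\left(L \right)} = \frac{1}{2} + \frac{L}{2}$ ($B{\left(L \right)} = \frac{1 + L}{2} = \left(1 + L\right) \frac{1}{2} = \frac{1}{2} + \frac{L}{2}$)
$s = -900$ ($s = \left(-20\right) 45 = -900$)
$C = 9$ ($C = \left(\frac{1}{2} + \frac{1}{2} \cdot 5\right)^{2} = \left(\frac{1}{2} + \frac{5}{2}\right)^{2} = 3^{2} = 9$)
$Q = 3125$ ($Q = 9 + 3116 = 3125$)
$s + Q = -900 + 3125 = 2225$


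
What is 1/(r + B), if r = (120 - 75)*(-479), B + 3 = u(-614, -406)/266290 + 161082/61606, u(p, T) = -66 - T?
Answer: -820253087/17680870275955 ≈ -4.6392e-5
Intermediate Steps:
B = -314985670/820253087 (B = -3 + ((-66 - 1*(-406))/266290 + 161082/61606) = -3 + ((-66 + 406)*(1/266290) + 161082*(1/61606)) = -3 + (340*(1/266290) + 80541/30803) = -3 + (34/26629 + 80541/30803) = -3 + 2145773591/820253087 = -314985670/820253087 ≈ -0.38401)
r = -21555 (r = 45*(-479) = -21555)
1/(r + B) = 1/(-21555 - 314985670/820253087) = 1/(-17680870275955/820253087) = -820253087/17680870275955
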